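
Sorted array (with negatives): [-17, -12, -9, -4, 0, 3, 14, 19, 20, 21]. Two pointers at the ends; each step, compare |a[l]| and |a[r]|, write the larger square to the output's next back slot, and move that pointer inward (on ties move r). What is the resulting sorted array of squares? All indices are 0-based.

[0, 9, 16, 81, 144, 196, 289, 361, 400, 441]

[0,9] |-17|<=|21| out[9]=441 → r--
[0,8] |-17|<=|20| out[8]=400 → r--
[0,7] |-17|<=|19| out[7]=361 → r--
[0,6] |-17|>|14| out[6]=289 → l++
[1,6] |-12|<=|14| out[5]=196 → r--
[1,5] |-12|>|3| out[4]=144 → l++
[2,5] |-9|>|3| out[3]=81 → l++
[3,5] |-4|>|3| out[2]=16 → l++
[4,5] |0|<=|3| out[1]=9 → r--
[4,4] |0|<=|0| out[0]=0 → r--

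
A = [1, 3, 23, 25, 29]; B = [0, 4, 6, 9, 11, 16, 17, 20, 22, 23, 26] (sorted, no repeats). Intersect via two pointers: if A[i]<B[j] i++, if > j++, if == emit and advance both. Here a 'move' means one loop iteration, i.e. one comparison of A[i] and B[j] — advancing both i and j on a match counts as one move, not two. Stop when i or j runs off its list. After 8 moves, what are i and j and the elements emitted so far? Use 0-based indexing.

i=2, j=6, emitted=[]

i=0 j=0: 1>0, j++
i=0 j=1: 1<4, i++
i=1 j=1: 3<4, i++
i=2 j=1: 23>4, j++
i=2 j=2: 23>6, j++
i=2 j=3: 23>9, j++
i=2 j=4: 23>11, j++
i=2 j=5: 23>16, j++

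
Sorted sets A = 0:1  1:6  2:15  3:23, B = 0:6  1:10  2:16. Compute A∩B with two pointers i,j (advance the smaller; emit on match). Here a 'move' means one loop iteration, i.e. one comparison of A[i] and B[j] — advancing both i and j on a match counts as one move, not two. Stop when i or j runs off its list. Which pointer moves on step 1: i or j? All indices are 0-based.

i

i=0 j=0: 1<6, i++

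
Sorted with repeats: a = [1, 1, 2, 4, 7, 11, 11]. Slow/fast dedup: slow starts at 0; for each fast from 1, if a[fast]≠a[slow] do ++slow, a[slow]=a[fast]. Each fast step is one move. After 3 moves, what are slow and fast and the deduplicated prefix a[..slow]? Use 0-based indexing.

(s=0,f=1) a[fast]=1=a[slow] dup → fast++
(s=0,f=2) a[fast]=2≠a[slow]=1 write a[1]=2 → slow++,fast++
(s=1,f=3) a[fast]=4≠a[slow]=2 write a[2]=4 → slow++,fast++

slow=2, fast=4, prefix=[1, 2, 4]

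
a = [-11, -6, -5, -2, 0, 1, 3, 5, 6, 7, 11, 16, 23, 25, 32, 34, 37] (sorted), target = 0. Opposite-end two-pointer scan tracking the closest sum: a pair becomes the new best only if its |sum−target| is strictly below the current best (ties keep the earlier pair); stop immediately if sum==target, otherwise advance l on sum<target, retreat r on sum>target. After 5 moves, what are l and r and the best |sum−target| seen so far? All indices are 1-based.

l=1, r=12, best |Δ|=12

[1,17] -11+37=26 d=26 * → r--
[1,16] -11+34=23 d=23 * → r--
[1,15] -11+32=21 d=21 * → r--
[1,14] -11+25=14 d=14 * → r--
[1,13] -11+23=12 d=12 * → r--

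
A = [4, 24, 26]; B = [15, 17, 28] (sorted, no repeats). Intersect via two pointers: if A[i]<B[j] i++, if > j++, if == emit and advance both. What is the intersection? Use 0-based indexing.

i=0 j=0: 4<15, i++
i=1 j=0: 24>15, j++
i=1 j=1: 24>17, j++
i=1 j=2: 24<28, i++
i=2 j=2: 26<28, i++

intersection = []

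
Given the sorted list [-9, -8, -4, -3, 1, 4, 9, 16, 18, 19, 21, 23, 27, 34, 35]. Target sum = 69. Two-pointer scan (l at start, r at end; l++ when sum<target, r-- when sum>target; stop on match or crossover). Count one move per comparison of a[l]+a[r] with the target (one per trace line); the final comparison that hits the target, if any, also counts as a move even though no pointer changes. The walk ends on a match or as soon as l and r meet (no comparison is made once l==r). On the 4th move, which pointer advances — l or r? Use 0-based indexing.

[0,14] -9+35=26 <69 → l++
[1,14] -8+35=27 <69 → l++
[2,14] -4+35=31 <69 → l++
[3,14] -3+35=32 <69 → l++

l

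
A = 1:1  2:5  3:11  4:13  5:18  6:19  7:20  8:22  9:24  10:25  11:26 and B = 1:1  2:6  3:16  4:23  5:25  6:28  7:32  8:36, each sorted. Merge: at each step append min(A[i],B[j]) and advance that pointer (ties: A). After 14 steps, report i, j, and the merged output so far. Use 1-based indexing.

[i=1,j=1] A[i]=1<=B[j]=1 take 1 → i++
[i=2,j=1] A[i]=5>B[j]=1 take 1 → j++
[i=2,j=2] A[i]=5<=B[j]=6 take 5 → i++
[i=3,j=2] A[i]=11>B[j]=6 take 6 → j++
[i=3,j=3] A[i]=11<=B[j]=16 take 11 → i++
[i=4,j=3] A[i]=13<=B[j]=16 take 13 → i++
[i=5,j=3] A[i]=18>B[j]=16 take 16 → j++
[i=5,j=4] A[i]=18<=B[j]=23 take 18 → i++
[i=6,j=4] A[i]=19<=B[j]=23 take 19 → i++
[i=7,j=4] A[i]=20<=B[j]=23 take 20 → i++
[i=8,j=4] A[i]=22<=B[j]=23 take 22 → i++
[i=9,j=4] A[i]=24>B[j]=23 take 23 → j++
[i=9,j=5] A[i]=24<=B[j]=25 take 24 → i++
[i=10,j=5] A[i]=25<=B[j]=25 take 25 → i++

i=11, j=5, merged so far=[1, 1, 5, 6, 11, 13, 16, 18, 19, 20, 22, 23, 24, 25]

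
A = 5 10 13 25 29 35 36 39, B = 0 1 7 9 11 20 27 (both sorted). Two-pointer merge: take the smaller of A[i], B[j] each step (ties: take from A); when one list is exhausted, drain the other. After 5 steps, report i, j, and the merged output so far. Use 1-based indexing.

i=2, j=5, merged so far=[0, 1, 5, 7, 9]

i=1 j=1: A[i]=5>B[j]=0 take 0, j++
i=1 j=2: A[i]=5>B[j]=1 take 1, j++
i=1 j=3: A[i]=5<=B[j]=7 take 5, i++
i=2 j=3: A[i]=10>B[j]=7 take 7, j++
i=2 j=4: A[i]=10>B[j]=9 take 9, j++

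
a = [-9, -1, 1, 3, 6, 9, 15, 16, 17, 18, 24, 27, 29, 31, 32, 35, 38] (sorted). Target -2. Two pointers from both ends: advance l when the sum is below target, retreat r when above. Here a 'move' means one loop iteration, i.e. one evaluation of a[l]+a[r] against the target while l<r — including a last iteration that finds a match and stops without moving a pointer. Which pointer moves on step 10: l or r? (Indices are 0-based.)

r

l=0 r=16: -9+38=29 >-2, r--
l=0 r=15: -9+35=26 >-2, r--
l=0 r=14: -9+32=23 >-2, r--
l=0 r=13: -9+31=22 >-2, r--
l=0 r=12: -9+29=20 >-2, r--
l=0 r=11: -9+27=18 >-2, r--
l=0 r=10: -9+24=15 >-2, r--
l=0 r=9: -9+18=9 >-2, r--
l=0 r=8: -9+17=8 >-2, r--
l=0 r=7: -9+16=7 >-2, r--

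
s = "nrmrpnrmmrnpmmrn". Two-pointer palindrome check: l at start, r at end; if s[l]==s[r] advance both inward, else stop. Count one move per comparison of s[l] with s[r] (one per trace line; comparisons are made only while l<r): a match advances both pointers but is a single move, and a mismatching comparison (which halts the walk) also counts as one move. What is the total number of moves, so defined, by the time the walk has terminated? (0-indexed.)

4 moves

l=0 r=15: 'n'=='n', l++,r--
l=1 r=14: 'r'=='r', l++,r--
l=2 r=13: 'm'=='m', l++,r--
l=3 r=12: 'r'!='m', stop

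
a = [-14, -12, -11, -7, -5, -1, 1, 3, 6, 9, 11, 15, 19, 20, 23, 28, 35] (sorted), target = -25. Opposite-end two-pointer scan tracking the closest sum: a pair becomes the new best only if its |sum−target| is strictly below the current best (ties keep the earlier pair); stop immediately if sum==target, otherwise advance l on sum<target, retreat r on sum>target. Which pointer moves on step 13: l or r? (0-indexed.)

r

[0,16] -14+35=21 d=46 * → r--
[0,15] -14+28=14 d=39 * → r--
[0,14] -14+23=9 d=34 * → r--
[0,13] -14+20=6 d=31 * → r--
[0,12] -14+19=5 d=30 * → r--
[0,11] -14+15=1 d=26 * → r--
[0,10] -14+11=-3 d=22 * → r--
[0,9] -14+9=-5 d=20 * → r--
[0,8] -14+6=-8 d=17 * → r--
[0,7] -14+3=-11 d=14 * → r--
[0,6] -14+1=-13 d=12 * → r--
[0,5] -14+-1=-15 d=10 * → r--
[0,4] -14+-5=-19 d=6 * → r--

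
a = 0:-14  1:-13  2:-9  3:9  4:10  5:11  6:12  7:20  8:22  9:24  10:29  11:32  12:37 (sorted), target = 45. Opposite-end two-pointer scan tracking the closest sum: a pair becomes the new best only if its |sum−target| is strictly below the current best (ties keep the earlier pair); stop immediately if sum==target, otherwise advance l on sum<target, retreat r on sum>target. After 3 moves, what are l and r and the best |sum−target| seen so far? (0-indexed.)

l=0 r=12: -14+37=23 d=22 *, l++
l=1 r=12: -13+37=24 d=21 *, l++
l=2 r=12: -9+37=28 d=17 *, l++

l=3, r=12, best |Δ|=17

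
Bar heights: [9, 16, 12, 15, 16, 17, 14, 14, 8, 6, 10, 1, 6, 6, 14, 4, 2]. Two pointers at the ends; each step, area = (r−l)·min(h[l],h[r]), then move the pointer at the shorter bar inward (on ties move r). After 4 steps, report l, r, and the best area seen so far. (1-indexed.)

[1,17] min(9,2)*16=32 best=32 * → r--
[1,16] min(9,4)*15=60 best=60 * → r--
[1,15] min(9,14)*14=126 best=126 * → l++
[2,15] min(16,14)*13=182 best=182 * → r--

l=2, r=14, best area=182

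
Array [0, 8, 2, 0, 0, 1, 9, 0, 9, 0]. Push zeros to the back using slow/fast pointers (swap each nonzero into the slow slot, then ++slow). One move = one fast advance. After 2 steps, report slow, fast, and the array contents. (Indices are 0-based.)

(s=0,f=0) a[fast]=0 → fast++
(s=0,f=1) a[fast]=8≠0 swap→a[0]=8 → slow++,fast++

slow=1, fast=2, a=[8, 0, 2, 0, 0, 1, 9, 0, 9, 0]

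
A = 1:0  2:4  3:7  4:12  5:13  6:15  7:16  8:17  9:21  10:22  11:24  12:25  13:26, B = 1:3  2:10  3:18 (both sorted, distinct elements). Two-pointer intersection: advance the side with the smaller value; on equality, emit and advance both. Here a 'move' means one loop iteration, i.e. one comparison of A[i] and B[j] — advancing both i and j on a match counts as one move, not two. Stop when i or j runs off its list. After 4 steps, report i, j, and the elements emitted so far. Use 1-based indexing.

i=4, j=2, emitted=[]

i=1 j=1: 0<3, i++
i=2 j=1: 4>3, j++
i=2 j=2: 4<10, i++
i=3 j=2: 7<10, i++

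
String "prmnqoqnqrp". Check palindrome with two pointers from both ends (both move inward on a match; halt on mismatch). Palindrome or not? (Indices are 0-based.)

not a palindrome (mismatch at 2,8)

l=0 r=10: 'p'=='p', l++,r--
l=1 r=9: 'r'=='r', l++,r--
l=2 r=8: 'm'!='q', stop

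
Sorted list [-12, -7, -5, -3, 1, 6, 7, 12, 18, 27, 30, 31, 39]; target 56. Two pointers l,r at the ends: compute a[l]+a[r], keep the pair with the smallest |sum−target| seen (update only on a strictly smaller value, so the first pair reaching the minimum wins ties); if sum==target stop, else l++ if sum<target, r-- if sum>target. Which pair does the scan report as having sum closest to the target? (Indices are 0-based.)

pair (18, 39) with sum 57 (|Δ|=1)

[0,12] -12+39=27 d=29 * → l++
[1,12] -7+39=32 d=24 * → l++
[2,12] -5+39=34 d=22 * → l++
[3,12] -3+39=36 d=20 * → l++
[4,12] 1+39=40 d=16 * → l++
[5,12] 6+39=45 d=11 * → l++
[6,12] 7+39=46 d=10 * → l++
[7,12] 12+39=51 d=5 * → l++
[8,12] 18+39=57 d=1 * → r--
[8,11] 18+31=49 d=7 → l++
[9,11] 27+31=58 d=2 → r--
[9,10] 27+30=57 d=1 → r--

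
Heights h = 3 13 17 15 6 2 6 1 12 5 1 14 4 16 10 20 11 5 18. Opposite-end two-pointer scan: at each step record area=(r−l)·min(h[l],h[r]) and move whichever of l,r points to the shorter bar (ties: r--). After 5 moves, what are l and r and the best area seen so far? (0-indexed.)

l=5, r=18, best area=272

[0,18] min(3,18)*18=54 best=54 * → l++
[1,18] min(13,18)*17=221 best=221 * → l++
[2,18] min(17,18)*16=272 best=272 * → l++
[3,18] min(15,18)*15=225 best=272 → l++
[4,18] min(6,18)*14=84 best=272 → l++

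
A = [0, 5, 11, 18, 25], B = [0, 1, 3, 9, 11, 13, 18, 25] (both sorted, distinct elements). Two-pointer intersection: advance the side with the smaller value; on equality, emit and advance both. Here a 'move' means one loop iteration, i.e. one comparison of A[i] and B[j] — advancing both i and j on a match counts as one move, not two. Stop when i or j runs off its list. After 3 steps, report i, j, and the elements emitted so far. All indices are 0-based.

i=0 j=0: 0==0 emit, i++,j++
i=1 j=1: 5>1, j++
i=1 j=2: 5>3, j++

i=1, j=3, emitted=[0]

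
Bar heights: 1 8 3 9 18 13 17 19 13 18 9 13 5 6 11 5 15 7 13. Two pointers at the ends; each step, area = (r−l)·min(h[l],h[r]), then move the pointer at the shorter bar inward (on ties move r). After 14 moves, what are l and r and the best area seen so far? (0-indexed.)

l=0 r=18: min(1,13)*18=18 best=18 *, l++
l=1 r=18: min(8,13)*17=136 best=136 *, l++
l=2 r=18: min(3,13)*16=48 best=136, l++
l=3 r=18: min(9,13)*15=135 best=136, l++
l=4 r=18: min(18,13)*14=182 best=182 *, r--
l=4 r=17: min(18,7)*13=91 best=182, r--
l=4 r=16: min(18,15)*12=180 best=182, r--
l=4 r=15: min(18,5)*11=55 best=182, r--
l=4 r=14: min(18,11)*10=110 best=182, r--
l=4 r=13: min(18,6)*9=54 best=182, r--
l=4 r=12: min(18,5)*8=40 best=182, r--
l=4 r=11: min(18,13)*7=91 best=182, r--
l=4 r=10: min(18,9)*6=54 best=182, r--
l=4 r=9: min(18,18)*5=90 best=182, r--

l=4, r=8, best area=182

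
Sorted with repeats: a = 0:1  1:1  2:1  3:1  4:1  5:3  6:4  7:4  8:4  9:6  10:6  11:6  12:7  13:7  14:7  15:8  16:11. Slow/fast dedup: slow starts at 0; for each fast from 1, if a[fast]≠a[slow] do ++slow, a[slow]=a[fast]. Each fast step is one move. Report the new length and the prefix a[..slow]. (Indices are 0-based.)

length 7; prefix = [1, 3, 4, 6, 7, 8, 11]

(s=0,f=1) a[fast]=1=a[slow] dup → fast++
(s=0,f=2) a[fast]=1=a[slow] dup → fast++
(s=0,f=3) a[fast]=1=a[slow] dup → fast++
(s=0,f=4) a[fast]=1=a[slow] dup → fast++
(s=0,f=5) a[fast]=3≠a[slow]=1 write a[1]=3 → slow++,fast++
(s=1,f=6) a[fast]=4≠a[slow]=3 write a[2]=4 → slow++,fast++
(s=2,f=7) a[fast]=4=a[slow] dup → fast++
(s=2,f=8) a[fast]=4=a[slow] dup → fast++
(s=2,f=9) a[fast]=6≠a[slow]=4 write a[3]=6 → slow++,fast++
(s=3,f=10) a[fast]=6=a[slow] dup → fast++
(s=3,f=11) a[fast]=6=a[slow] dup → fast++
(s=3,f=12) a[fast]=7≠a[slow]=6 write a[4]=7 → slow++,fast++
(s=4,f=13) a[fast]=7=a[slow] dup → fast++
(s=4,f=14) a[fast]=7=a[slow] dup → fast++
(s=4,f=15) a[fast]=8≠a[slow]=7 write a[5]=8 → slow++,fast++
(s=5,f=16) a[fast]=11≠a[slow]=8 write a[6]=11 → slow++,fast++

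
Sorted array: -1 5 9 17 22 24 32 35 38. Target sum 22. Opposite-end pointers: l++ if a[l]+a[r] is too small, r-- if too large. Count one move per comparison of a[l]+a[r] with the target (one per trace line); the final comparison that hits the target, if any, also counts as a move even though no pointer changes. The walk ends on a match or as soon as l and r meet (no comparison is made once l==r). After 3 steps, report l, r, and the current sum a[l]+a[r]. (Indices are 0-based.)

l=0, r=5, sum=23

l=0 r=8: -1+38=37 >22, r--
l=0 r=7: -1+35=34 >22, r--
l=0 r=6: -1+32=31 >22, r--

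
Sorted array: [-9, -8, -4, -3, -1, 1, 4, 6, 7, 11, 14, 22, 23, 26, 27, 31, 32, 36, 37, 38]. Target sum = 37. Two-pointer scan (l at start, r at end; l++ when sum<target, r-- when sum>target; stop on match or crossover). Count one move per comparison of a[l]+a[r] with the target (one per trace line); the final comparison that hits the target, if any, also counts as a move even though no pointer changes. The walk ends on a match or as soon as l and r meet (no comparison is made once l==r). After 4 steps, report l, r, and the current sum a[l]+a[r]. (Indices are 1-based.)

l=1 r=20: -9+38=29 <37, l++
l=2 r=20: -8+38=30 <37, l++
l=3 r=20: -4+38=34 <37, l++
l=4 r=20: -3+38=35 <37, l++

l=5, r=20, sum=37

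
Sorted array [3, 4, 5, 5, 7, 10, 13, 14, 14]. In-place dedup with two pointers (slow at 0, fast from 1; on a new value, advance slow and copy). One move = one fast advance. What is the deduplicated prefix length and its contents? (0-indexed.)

(s=0,f=1) a[fast]=4≠a[slow]=3 write a[1]=4 → slow++,fast++
(s=1,f=2) a[fast]=5≠a[slow]=4 write a[2]=5 → slow++,fast++
(s=2,f=3) a[fast]=5=a[slow] dup → fast++
(s=2,f=4) a[fast]=7≠a[slow]=5 write a[3]=7 → slow++,fast++
(s=3,f=5) a[fast]=10≠a[slow]=7 write a[4]=10 → slow++,fast++
(s=4,f=6) a[fast]=13≠a[slow]=10 write a[5]=13 → slow++,fast++
(s=5,f=7) a[fast]=14≠a[slow]=13 write a[6]=14 → slow++,fast++
(s=6,f=8) a[fast]=14=a[slow] dup → fast++

length 7; prefix = [3, 4, 5, 7, 10, 13, 14]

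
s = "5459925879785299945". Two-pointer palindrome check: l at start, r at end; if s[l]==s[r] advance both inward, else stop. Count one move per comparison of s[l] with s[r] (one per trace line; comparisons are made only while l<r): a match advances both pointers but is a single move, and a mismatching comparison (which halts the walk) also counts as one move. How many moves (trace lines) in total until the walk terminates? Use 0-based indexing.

[0,18] '5'=='5' → l++,r--
[1,17] '4'=='4' → l++,r--
[2,16] '5'!='9' → stop

3 moves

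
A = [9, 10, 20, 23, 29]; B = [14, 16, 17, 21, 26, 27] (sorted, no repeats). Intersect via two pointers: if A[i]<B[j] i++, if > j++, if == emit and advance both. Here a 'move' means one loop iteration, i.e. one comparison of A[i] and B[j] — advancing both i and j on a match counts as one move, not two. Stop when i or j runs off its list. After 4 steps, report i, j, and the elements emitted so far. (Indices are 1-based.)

[i=1,j=1] 9<14 → i++
[i=2,j=1] 10<14 → i++
[i=3,j=1] 20>14 → j++
[i=3,j=2] 20>16 → j++

i=3, j=3, emitted=[]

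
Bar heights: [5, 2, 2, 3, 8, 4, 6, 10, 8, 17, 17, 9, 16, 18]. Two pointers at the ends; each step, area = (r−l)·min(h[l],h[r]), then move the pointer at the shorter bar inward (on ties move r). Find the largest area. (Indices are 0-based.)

max area = 72

l=0 r=13: min(5,18)*13=65 best=65 *, l++
l=1 r=13: min(2,18)*12=24 best=65, l++
l=2 r=13: min(2,18)*11=22 best=65, l++
l=3 r=13: min(3,18)*10=30 best=65, l++
l=4 r=13: min(8,18)*9=72 best=72 *, l++
l=5 r=13: min(4,18)*8=32 best=72, l++
l=6 r=13: min(6,18)*7=42 best=72, l++
l=7 r=13: min(10,18)*6=60 best=72, l++
l=8 r=13: min(8,18)*5=40 best=72, l++
l=9 r=13: min(17,18)*4=68 best=72, l++
l=10 r=13: min(17,18)*3=51 best=72, l++
l=11 r=13: min(9,18)*2=18 best=72, l++
l=12 r=13: min(16,18)*1=16 best=72, l++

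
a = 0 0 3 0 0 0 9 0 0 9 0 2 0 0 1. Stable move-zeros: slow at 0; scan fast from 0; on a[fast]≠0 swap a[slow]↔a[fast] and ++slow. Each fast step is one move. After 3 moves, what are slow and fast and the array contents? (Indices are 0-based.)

slow=1, fast=3, a=[3, 0, 0, 0, 0, 0, 9, 0, 0, 9, 0, 2, 0, 0, 1]

slow=0 fast=0: a[fast]=0, fast++
slow=0 fast=1: a[fast]=0, fast++
slow=0 fast=2: a[fast]=3≠0 swap→a[0]=3, slow++,fast++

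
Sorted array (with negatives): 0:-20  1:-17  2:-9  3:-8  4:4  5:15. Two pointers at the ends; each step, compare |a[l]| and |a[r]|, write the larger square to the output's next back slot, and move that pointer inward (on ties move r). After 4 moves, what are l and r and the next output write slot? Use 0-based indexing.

l=0 r=5: |-20|>|15| out[5]=400, l++
l=1 r=5: |-17|>|15| out[4]=289, l++
l=2 r=5: |-9|<=|15| out[3]=225, r--
l=2 r=4: |-9|>|4| out[2]=81, l++

l=3, r=4, next write slot=1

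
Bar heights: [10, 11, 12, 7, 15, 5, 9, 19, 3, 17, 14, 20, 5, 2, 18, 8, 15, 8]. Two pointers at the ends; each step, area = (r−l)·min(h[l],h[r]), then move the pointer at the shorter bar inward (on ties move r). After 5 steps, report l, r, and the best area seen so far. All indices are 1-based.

l=5, r=17, best area=168

[1,18] min(10,8)*17=136 best=136 * → r--
[1,17] min(10,15)*16=160 best=160 * → l++
[2,17] min(11,15)*15=165 best=165 * → l++
[3,17] min(12,15)*14=168 best=168 * → l++
[4,17] min(7,15)*13=91 best=168 → l++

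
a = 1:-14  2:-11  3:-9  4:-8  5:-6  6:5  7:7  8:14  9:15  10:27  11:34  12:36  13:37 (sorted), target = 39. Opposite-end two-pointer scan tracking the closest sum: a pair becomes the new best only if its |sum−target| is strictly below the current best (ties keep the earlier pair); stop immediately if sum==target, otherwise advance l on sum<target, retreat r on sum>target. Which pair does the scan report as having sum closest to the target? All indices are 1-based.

l=1 r=13: -14+37=23 d=16 *, l++
l=2 r=13: -11+37=26 d=13 *, l++
l=3 r=13: -9+37=28 d=11 *, l++
l=4 r=13: -8+37=29 d=10 *, l++
l=5 r=13: -6+37=31 d=8 *, l++
l=6 r=13: 5+37=42 d=3 *, r--
l=6 r=12: 5+36=41 d=2 *, r--
l=6 r=11: 5+34=39 d=0 *, stop

pair (5, 34) with sum 39 (|Δ|=0)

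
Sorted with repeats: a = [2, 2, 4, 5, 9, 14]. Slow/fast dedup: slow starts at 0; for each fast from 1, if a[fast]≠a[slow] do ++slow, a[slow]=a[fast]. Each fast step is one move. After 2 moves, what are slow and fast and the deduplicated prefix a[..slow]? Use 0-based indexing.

slow=1, fast=3, prefix=[2, 4]

(s=0,f=1) a[fast]=2=a[slow] dup → fast++
(s=0,f=2) a[fast]=4≠a[slow]=2 write a[1]=4 → slow++,fast++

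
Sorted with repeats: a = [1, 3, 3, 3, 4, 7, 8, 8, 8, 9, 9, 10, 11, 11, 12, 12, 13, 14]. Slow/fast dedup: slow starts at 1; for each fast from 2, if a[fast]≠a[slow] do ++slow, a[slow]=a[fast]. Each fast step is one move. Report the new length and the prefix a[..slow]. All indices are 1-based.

length 11; prefix = [1, 3, 4, 7, 8, 9, 10, 11, 12, 13, 14]

slow=1 fast=2: a[fast]=3≠a[slow]=1 write a[2]=3, slow++,fast++
slow=2 fast=3: a[fast]=3=a[slow] dup, fast++
slow=2 fast=4: a[fast]=3=a[slow] dup, fast++
slow=2 fast=5: a[fast]=4≠a[slow]=3 write a[3]=4, slow++,fast++
slow=3 fast=6: a[fast]=7≠a[slow]=4 write a[4]=7, slow++,fast++
slow=4 fast=7: a[fast]=8≠a[slow]=7 write a[5]=8, slow++,fast++
slow=5 fast=8: a[fast]=8=a[slow] dup, fast++
slow=5 fast=9: a[fast]=8=a[slow] dup, fast++
slow=5 fast=10: a[fast]=9≠a[slow]=8 write a[6]=9, slow++,fast++
slow=6 fast=11: a[fast]=9=a[slow] dup, fast++
slow=6 fast=12: a[fast]=10≠a[slow]=9 write a[7]=10, slow++,fast++
slow=7 fast=13: a[fast]=11≠a[slow]=10 write a[8]=11, slow++,fast++
slow=8 fast=14: a[fast]=11=a[slow] dup, fast++
slow=8 fast=15: a[fast]=12≠a[slow]=11 write a[9]=12, slow++,fast++
slow=9 fast=16: a[fast]=12=a[slow] dup, fast++
slow=9 fast=17: a[fast]=13≠a[slow]=12 write a[10]=13, slow++,fast++
slow=10 fast=18: a[fast]=14≠a[slow]=13 write a[11]=14, slow++,fast++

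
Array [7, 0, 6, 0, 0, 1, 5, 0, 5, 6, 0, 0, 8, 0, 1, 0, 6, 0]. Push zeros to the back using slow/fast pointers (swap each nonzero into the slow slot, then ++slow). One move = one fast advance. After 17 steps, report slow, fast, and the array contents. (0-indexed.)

slow=0 fast=0: a[fast]=7≠0 swap→a[0]=7, slow++,fast++
slow=1 fast=1: a[fast]=0, fast++
slow=1 fast=2: a[fast]=6≠0 swap→a[1]=6, slow++,fast++
slow=2 fast=3: a[fast]=0, fast++
slow=2 fast=4: a[fast]=0, fast++
slow=2 fast=5: a[fast]=1≠0 swap→a[2]=1, slow++,fast++
slow=3 fast=6: a[fast]=5≠0 swap→a[3]=5, slow++,fast++
slow=4 fast=7: a[fast]=0, fast++
slow=4 fast=8: a[fast]=5≠0 swap→a[4]=5, slow++,fast++
slow=5 fast=9: a[fast]=6≠0 swap→a[5]=6, slow++,fast++
slow=6 fast=10: a[fast]=0, fast++
slow=6 fast=11: a[fast]=0, fast++
slow=6 fast=12: a[fast]=8≠0 swap→a[6]=8, slow++,fast++
slow=7 fast=13: a[fast]=0, fast++
slow=7 fast=14: a[fast]=1≠0 swap→a[7]=1, slow++,fast++
slow=8 fast=15: a[fast]=0, fast++
slow=8 fast=16: a[fast]=6≠0 swap→a[8]=6, slow++,fast++

slow=9, fast=17, a=[7, 6, 1, 5, 5, 6, 8, 1, 6, 0, 0, 0, 0, 0, 0, 0, 0, 0]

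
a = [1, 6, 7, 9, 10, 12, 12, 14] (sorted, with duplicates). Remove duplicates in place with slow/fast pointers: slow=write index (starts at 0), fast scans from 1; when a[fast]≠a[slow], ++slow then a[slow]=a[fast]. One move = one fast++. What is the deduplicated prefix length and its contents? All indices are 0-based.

length 7; prefix = [1, 6, 7, 9, 10, 12, 14]

(s=0,f=1) a[fast]=6≠a[slow]=1 write a[1]=6 → slow++,fast++
(s=1,f=2) a[fast]=7≠a[slow]=6 write a[2]=7 → slow++,fast++
(s=2,f=3) a[fast]=9≠a[slow]=7 write a[3]=9 → slow++,fast++
(s=3,f=4) a[fast]=10≠a[slow]=9 write a[4]=10 → slow++,fast++
(s=4,f=5) a[fast]=12≠a[slow]=10 write a[5]=12 → slow++,fast++
(s=5,f=6) a[fast]=12=a[slow] dup → fast++
(s=5,f=7) a[fast]=14≠a[slow]=12 write a[6]=14 → slow++,fast++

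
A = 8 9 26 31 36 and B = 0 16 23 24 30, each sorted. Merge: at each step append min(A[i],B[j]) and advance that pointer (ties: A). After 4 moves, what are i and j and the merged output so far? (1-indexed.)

[i=1,j=1] A[i]=8>B[j]=0 take 0 → j++
[i=1,j=2] A[i]=8<=B[j]=16 take 8 → i++
[i=2,j=2] A[i]=9<=B[j]=16 take 9 → i++
[i=3,j=2] A[i]=26>B[j]=16 take 16 → j++

i=3, j=3, merged so far=[0, 8, 9, 16]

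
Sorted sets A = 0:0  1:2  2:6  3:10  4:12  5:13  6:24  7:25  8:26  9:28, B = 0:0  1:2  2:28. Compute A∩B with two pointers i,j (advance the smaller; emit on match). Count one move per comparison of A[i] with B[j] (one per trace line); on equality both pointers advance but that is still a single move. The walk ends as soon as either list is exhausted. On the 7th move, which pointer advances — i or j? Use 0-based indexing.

i=0 j=0: 0==0 emit, i++,j++
i=1 j=1: 2==2 emit, i++,j++
i=2 j=2: 6<28, i++
i=3 j=2: 10<28, i++
i=4 j=2: 12<28, i++
i=5 j=2: 13<28, i++
i=6 j=2: 24<28, i++

i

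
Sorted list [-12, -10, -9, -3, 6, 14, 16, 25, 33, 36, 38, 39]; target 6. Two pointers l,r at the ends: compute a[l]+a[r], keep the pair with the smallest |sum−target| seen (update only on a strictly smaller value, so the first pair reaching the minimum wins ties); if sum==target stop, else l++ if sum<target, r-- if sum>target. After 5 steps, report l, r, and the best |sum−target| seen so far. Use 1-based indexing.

l=1, r=7, best |Δ|=7

[1,12] -12+39=27 d=21 * → r--
[1,11] -12+38=26 d=20 * → r--
[1,10] -12+36=24 d=18 * → r--
[1,9] -12+33=21 d=15 * → r--
[1,8] -12+25=13 d=7 * → r--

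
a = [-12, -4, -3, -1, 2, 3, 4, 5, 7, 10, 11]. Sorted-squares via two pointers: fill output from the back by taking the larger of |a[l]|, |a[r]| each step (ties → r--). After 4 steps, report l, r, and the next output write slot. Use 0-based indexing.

[0,10] |-12|>|11| out[10]=144 → l++
[1,10] |-4|<=|11| out[9]=121 → r--
[1,9] |-4|<=|10| out[8]=100 → r--
[1,8] |-4|<=|7| out[7]=49 → r--

l=1, r=7, next write slot=6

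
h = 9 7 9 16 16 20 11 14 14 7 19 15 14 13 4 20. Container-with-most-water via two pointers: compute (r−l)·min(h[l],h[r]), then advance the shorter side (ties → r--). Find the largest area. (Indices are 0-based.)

l=0 r=15: min(9,20)*15=135 best=135 *, l++
l=1 r=15: min(7,20)*14=98 best=135, l++
l=2 r=15: min(9,20)*13=117 best=135, l++
l=3 r=15: min(16,20)*12=192 best=192 *, l++
l=4 r=15: min(16,20)*11=176 best=192, l++
l=5 r=15: min(20,20)*10=200 best=200 *, r--
l=5 r=14: min(20,4)*9=36 best=200, r--
l=5 r=13: min(20,13)*8=104 best=200, r--
l=5 r=12: min(20,14)*7=98 best=200, r--
l=5 r=11: min(20,15)*6=90 best=200, r--
l=5 r=10: min(20,19)*5=95 best=200, r--
l=5 r=9: min(20,7)*4=28 best=200, r--
l=5 r=8: min(20,14)*3=42 best=200, r--
l=5 r=7: min(20,14)*2=28 best=200, r--
l=5 r=6: min(20,11)*1=11 best=200, r--

max area = 200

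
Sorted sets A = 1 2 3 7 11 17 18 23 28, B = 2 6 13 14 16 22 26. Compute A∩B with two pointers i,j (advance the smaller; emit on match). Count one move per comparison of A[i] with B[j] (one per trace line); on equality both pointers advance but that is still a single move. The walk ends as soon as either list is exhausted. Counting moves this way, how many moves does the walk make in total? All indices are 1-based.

14 moves

i=1 j=1: 1<2, i++
i=2 j=1: 2==2 emit, i++,j++
i=3 j=2: 3<6, i++
i=4 j=2: 7>6, j++
i=4 j=3: 7<13, i++
i=5 j=3: 11<13, i++
i=6 j=3: 17>13, j++
i=6 j=4: 17>14, j++
i=6 j=5: 17>16, j++
i=6 j=6: 17<22, i++
i=7 j=6: 18<22, i++
i=8 j=6: 23>22, j++
i=8 j=7: 23<26, i++
i=9 j=7: 28>26, j++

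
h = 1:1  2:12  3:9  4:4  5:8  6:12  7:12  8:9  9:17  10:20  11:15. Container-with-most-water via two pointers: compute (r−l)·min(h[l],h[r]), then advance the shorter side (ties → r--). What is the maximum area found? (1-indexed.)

max area = 108

[1,11] min(1,15)*10=10 best=10 * → l++
[2,11] min(12,15)*9=108 best=108 * → l++
[3,11] min(9,15)*8=72 best=108 → l++
[4,11] min(4,15)*7=28 best=108 → l++
[5,11] min(8,15)*6=48 best=108 → l++
[6,11] min(12,15)*5=60 best=108 → l++
[7,11] min(12,15)*4=48 best=108 → l++
[8,11] min(9,15)*3=27 best=108 → l++
[9,11] min(17,15)*2=30 best=108 → r--
[9,10] min(17,20)*1=17 best=108 → l++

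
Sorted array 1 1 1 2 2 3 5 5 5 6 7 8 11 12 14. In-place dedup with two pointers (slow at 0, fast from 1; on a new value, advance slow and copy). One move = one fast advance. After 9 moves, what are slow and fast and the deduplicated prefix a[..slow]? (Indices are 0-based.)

slow=4, fast=10, prefix=[1, 2, 3, 5, 6]

(s=0,f=1) a[fast]=1=a[slow] dup → fast++
(s=0,f=2) a[fast]=1=a[slow] dup → fast++
(s=0,f=3) a[fast]=2≠a[slow]=1 write a[1]=2 → slow++,fast++
(s=1,f=4) a[fast]=2=a[slow] dup → fast++
(s=1,f=5) a[fast]=3≠a[slow]=2 write a[2]=3 → slow++,fast++
(s=2,f=6) a[fast]=5≠a[slow]=3 write a[3]=5 → slow++,fast++
(s=3,f=7) a[fast]=5=a[slow] dup → fast++
(s=3,f=8) a[fast]=5=a[slow] dup → fast++
(s=3,f=9) a[fast]=6≠a[slow]=5 write a[4]=6 → slow++,fast++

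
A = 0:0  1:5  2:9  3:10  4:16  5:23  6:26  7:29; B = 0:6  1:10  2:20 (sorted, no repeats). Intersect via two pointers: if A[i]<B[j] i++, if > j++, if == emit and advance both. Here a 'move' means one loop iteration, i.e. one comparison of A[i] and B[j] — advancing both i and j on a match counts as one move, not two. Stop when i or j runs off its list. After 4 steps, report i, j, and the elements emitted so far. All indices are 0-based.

i=3, j=1, emitted=[]

i=0 j=0: 0<6, i++
i=1 j=0: 5<6, i++
i=2 j=0: 9>6, j++
i=2 j=1: 9<10, i++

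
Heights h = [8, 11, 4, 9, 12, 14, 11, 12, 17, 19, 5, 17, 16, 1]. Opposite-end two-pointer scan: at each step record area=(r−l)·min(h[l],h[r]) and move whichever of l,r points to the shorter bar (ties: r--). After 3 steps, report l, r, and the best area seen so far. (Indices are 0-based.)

l=2, r=12, best area=121

l=0 r=13: min(8,1)*13=13 best=13 *, r--
l=0 r=12: min(8,16)*12=96 best=96 *, l++
l=1 r=12: min(11,16)*11=121 best=121 *, l++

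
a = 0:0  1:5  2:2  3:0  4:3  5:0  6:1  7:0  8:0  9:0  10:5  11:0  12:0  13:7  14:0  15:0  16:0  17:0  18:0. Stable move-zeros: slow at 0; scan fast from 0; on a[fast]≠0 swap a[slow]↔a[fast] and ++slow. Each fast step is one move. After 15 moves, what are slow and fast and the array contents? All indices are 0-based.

slow=0 fast=0: a[fast]=0, fast++
slow=0 fast=1: a[fast]=5≠0 swap→a[0]=5, slow++,fast++
slow=1 fast=2: a[fast]=2≠0 swap→a[1]=2, slow++,fast++
slow=2 fast=3: a[fast]=0, fast++
slow=2 fast=4: a[fast]=3≠0 swap→a[2]=3, slow++,fast++
slow=3 fast=5: a[fast]=0, fast++
slow=3 fast=6: a[fast]=1≠0 swap→a[3]=1, slow++,fast++
slow=4 fast=7: a[fast]=0, fast++
slow=4 fast=8: a[fast]=0, fast++
slow=4 fast=9: a[fast]=0, fast++
slow=4 fast=10: a[fast]=5≠0 swap→a[4]=5, slow++,fast++
slow=5 fast=11: a[fast]=0, fast++
slow=5 fast=12: a[fast]=0, fast++
slow=5 fast=13: a[fast]=7≠0 swap→a[5]=7, slow++,fast++
slow=6 fast=14: a[fast]=0, fast++

slow=6, fast=15, a=[5, 2, 3, 1, 5, 7, 0, 0, 0, 0, 0, 0, 0, 0, 0, 0, 0, 0, 0]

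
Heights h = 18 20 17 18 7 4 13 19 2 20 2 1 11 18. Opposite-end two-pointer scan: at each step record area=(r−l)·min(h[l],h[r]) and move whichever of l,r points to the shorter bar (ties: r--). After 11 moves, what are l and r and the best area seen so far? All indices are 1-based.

l=2, r=4, best area=234

l=1 r=14: min(18,18)*13=234 best=234 *, r--
l=1 r=13: min(18,11)*12=132 best=234, r--
l=1 r=12: min(18,1)*11=11 best=234, r--
l=1 r=11: min(18,2)*10=20 best=234, r--
l=1 r=10: min(18,20)*9=162 best=234, l++
l=2 r=10: min(20,20)*8=160 best=234, r--
l=2 r=9: min(20,2)*7=14 best=234, r--
l=2 r=8: min(20,19)*6=114 best=234, r--
l=2 r=7: min(20,13)*5=65 best=234, r--
l=2 r=6: min(20,4)*4=16 best=234, r--
l=2 r=5: min(20,7)*3=21 best=234, r--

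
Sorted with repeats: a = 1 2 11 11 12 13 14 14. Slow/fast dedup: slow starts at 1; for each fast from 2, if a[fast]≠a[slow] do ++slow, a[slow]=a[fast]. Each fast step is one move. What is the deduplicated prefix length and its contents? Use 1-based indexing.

length 6; prefix = [1, 2, 11, 12, 13, 14]

slow=1 fast=2: a[fast]=2≠a[slow]=1 write a[2]=2, slow++,fast++
slow=2 fast=3: a[fast]=11≠a[slow]=2 write a[3]=11, slow++,fast++
slow=3 fast=4: a[fast]=11=a[slow] dup, fast++
slow=3 fast=5: a[fast]=12≠a[slow]=11 write a[4]=12, slow++,fast++
slow=4 fast=6: a[fast]=13≠a[slow]=12 write a[5]=13, slow++,fast++
slow=5 fast=7: a[fast]=14≠a[slow]=13 write a[6]=14, slow++,fast++
slow=6 fast=8: a[fast]=14=a[slow] dup, fast++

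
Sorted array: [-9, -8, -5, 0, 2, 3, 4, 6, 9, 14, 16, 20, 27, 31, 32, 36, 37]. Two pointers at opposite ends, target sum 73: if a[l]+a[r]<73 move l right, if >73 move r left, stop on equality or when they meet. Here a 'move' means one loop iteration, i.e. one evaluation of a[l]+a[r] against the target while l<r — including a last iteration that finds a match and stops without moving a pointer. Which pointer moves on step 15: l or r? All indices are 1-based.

[1,17] -9+37=28 <73 → l++
[2,17] -8+37=29 <73 → l++
[3,17] -5+37=32 <73 → l++
[4,17] 0+37=37 <73 → l++
[5,17] 2+37=39 <73 → l++
[6,17] 3+37=40 <73 → l++
[7,17] 4+37=41 <73 → l++
[8,17] 6+37=43 <73 → l++
[9,17] 9+37=46 <73 → l++
[10,17] 14+37=51 <73 → l++
[11,17] 16+37=53 <73 → l++
[12,17] 20+37=57 <73 → l++
[13,17] 27+37=64 <73 → l++
[14,17] 31+37=68 <73 → l++
[15,17] 32+37=69 <73 → l++

l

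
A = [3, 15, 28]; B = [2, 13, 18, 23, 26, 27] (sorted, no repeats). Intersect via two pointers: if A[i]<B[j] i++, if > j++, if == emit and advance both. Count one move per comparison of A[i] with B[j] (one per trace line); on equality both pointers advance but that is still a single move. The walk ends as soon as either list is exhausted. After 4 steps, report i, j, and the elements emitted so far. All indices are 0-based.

[i=0,j=0] 3>2 → j++
[i=0,j=1] 3<13 → i++
[i=1,j=1] 15>13 → j++
[i=1,j=2] 15<18 → i++

i=2, j=2, emitted=[]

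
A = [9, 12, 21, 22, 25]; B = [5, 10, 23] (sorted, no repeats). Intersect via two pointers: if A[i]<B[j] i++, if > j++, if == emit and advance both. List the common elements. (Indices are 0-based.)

i=0 j=0: 9>5, j++
i=0 j=1: 9<10, i++
i=1 j=1: 12>10, j++
i=1 j=2: 12<23, i++
i=2 j=2: 21<23, i++
i=3 j=2: 22<23, i++
i=4 j=2: 25>23, j++

intersection = []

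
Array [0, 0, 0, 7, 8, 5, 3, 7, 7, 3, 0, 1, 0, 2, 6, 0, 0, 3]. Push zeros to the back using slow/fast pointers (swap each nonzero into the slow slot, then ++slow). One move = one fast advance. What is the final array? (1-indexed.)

[7, 8, 5, 3, 7, 7, 3, 1, 2, 6, 3, 0, 0, 0, 0, 0, 0, 0]

(s=1,f=1) a[fast]=0 → fast++
(s=1,f=2) a[fast]=0 → fast++
(s=1,f=3) a[fast]=0 → fast++
(s=1,f=4) a[fast]=7≠0 swap→a[1]=7 → slow++,fast++
(s=2,f=5) a[fast]=8≠0 swap→a[2]=8 → slow++,fast++
(s=3,f=6) a[fast]=5≠0 swap→a[3]=5 → slow++,fast++
(s=4,f=7) a[fast]=3≠0 swap→a[4]=3 → slow++,fast++
(s=5,f=8) a[fast]=7≠0 swap→a[5]=7 → slow++,fast++
(s=6,f=9) a[fast]=7≠0 swap→a[6]=7 → slow++,fast++
(s=7,f=10) a[fast]=3≠0 swap→a[7]=3 → slow++,fast++
(s=8,f=11) a[fast]=0 → fast++
(s=8,f=12) a[fast]=1≠0 swap→a[8]=1 → slow++,fast++
(s=9,f=13) a[fast]=0 → fast++
(s=9,f=14) a[fast]=2≠0 swap→a[9]=2 → slow++,fast++
(s=10,f=15) a[fast]=6≠0 swap→a[10]=6 → slow++,fast++
(s=11,f=16) a[fast]=0 → fast++
(s=11,f=17) a[fast]=0 → fast++
(s=11,f=18) a[fast]=3≠0 swap→a[11]=3 → slow++,fast++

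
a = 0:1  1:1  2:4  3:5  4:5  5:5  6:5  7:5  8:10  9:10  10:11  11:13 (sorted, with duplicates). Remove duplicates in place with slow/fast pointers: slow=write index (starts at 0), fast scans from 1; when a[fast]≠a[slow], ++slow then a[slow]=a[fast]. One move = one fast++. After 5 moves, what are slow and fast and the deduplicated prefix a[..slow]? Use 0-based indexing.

slow=2, fast=6, prefix=[1, 4, 5]

(s=0,f=1) a[fast]=1=a[slow] dup → fast++
(s=0,f=2) a[fast]=4≠a[slow]=1 write a[1]=4 → slow++,fast++
(s=1,f=3) a[fast]=5≠a[slow]=4 write a[2]=5 → slow++,fast++
(s=2,f=4) a[fast]=5=a[slow] dup → fast++
(s=2,f=5) a[fast]=5=a[slow] dup → fast++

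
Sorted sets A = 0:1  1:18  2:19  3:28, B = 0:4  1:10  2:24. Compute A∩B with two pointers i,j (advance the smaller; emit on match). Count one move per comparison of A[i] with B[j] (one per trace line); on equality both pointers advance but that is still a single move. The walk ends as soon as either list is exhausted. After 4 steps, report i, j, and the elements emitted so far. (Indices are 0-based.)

i=0 j=0: 1<4, i++
i=1 j=0: 18>4, j++
i=1 j=1: 18>10, j++
i=1 j=2: 18<24, i++

i=2, j=2, emitted=[]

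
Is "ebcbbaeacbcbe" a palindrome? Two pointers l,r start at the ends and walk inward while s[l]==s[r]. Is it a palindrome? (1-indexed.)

[1,13] 'e'=='e' → l++,r--
[2,12] 'b'=='b' → l++,r--
[3,11] 'c'=='c' → l++,r--
[4,10] 'b'=='b' → l++,r--
[5,9] 'b'!='c' → stop

not a palindrome (mismatch at 5,9)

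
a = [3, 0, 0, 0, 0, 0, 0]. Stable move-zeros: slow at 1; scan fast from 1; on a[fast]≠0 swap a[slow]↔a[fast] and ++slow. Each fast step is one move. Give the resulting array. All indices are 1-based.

slow=1 fast=1: a[fast]=3≠0 swap→a[1]=3, slow++,fast++
slow=2 fast=2: a[fast]=0, fast++
slow=2 fast=3: a[fast]=0, fast++
slow=2 fast=4: a[fast]=0, fast++
slow=2 fast=5: a[fast]=0, fast++
slow=2 fast=6: a[fast]=0, fast++
slow=2 fast=7: a[fast]=0, fast++

[3, 0, 0, 0, 0, 0, 0]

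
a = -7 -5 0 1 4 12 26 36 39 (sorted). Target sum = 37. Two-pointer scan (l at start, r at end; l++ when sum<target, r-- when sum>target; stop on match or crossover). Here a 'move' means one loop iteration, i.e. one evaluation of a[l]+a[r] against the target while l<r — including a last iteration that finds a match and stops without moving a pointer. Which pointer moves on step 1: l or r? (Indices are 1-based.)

[1,9] -7+39=32 <37 → l++

l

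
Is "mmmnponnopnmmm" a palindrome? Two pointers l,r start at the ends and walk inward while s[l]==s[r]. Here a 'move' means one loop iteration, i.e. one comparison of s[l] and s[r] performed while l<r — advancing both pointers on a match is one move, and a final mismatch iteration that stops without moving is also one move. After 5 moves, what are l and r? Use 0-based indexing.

l=0 r=13: 'm'=='m', l++,r--
l=1 r=12: 'm'=='m', l++,r--
l=2 r=11: 'm'=='m', l++,r--
l=3 r=10: 'n'=='n', l++,r--
l=4 r=9: 'p'=='p', l++,r--

l=5, r=8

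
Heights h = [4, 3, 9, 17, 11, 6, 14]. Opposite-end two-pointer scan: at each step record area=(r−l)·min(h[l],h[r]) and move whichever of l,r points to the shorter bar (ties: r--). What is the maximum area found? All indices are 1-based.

[1,7] min(4,14)*6=24 best=24 * → l++
[2,7] min(3,14)*5=15 best=24 → l++
[3,7] min(9,14)*4=36 best=36 * → l++
[4,7] min(17,14)*3=42 best=42 * → r--
[4,6] min(17,6)*2=12 best=42 → r--
[4,5] min(17,11)*1=11 best=42 → r--

max area = 42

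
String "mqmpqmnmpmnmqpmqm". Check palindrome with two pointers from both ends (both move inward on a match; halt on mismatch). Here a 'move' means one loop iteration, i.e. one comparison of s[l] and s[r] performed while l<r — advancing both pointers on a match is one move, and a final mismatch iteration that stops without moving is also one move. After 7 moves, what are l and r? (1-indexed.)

[1,17] 'm'=='m' → l++,r--
[2,16] 'q'=='q' → l++,r--
[3,15] 'm'=='m' → l++,r--
[4,14] 'p'=='p' → l++,r--
[5,13] 'q'=='q' → l++,r--
[6,12] 'm'=='m' → l++,r--
[7,11] 'n'=='n' → l++,r--

l=8, r=10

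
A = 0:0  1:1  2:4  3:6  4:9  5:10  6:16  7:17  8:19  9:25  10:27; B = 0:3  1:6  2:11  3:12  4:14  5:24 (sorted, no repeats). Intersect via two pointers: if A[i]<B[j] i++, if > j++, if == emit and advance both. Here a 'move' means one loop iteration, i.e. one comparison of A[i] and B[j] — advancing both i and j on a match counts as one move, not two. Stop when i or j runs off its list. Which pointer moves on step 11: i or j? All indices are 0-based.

[i=0,j=0] 0<3 → i++
[i=1,j=0] 1<3 → i++
[i=2,j=0] 4>3 → j++
[i=2,j=1] 4<6 → i++
[i=3,j=1] 6==6 emit → i++,j++
[i=4,j=2] 9<11 → i++
[i=5,j=2] 10<11 → i++
[i=6,j=2] 16>11 → j++
[i=6,j=3] 16>12 → j++
[i=6,j=4] 16>14 → j++
[i=6,j=5] 16<24 → i++

i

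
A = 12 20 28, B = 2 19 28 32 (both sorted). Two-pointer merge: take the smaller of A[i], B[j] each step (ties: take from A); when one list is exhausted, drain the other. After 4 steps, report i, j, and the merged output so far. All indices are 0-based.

i=2, j=2, merged so far=[2, 12, 19, 20]

i=0 j=0: A[i]=12>B[j]=2 take 2, j++
i=0 j=1: A[i]=12<=B[j]=19 take 12, i++
i=1 j=1: A[i]=20>B[j]=19 take 19, j++
i=1 j=2: A[i]=20<=B[j]=28 take 20, i++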